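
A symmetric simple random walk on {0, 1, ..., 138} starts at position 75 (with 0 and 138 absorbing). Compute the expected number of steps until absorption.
E[τ | X_0 = 75] = 4725

Let v_k = E[τ | X_0 = k]. Boundary: v_0 = v_138 = 0. Recurrence: v_k = 1 + (v_{k-1} + v_{k+1})/2 for 1 ≤ k ≤ 137. The particular solution to v_k − (v_{k-1} + v_{k+1})/2 = 1 is v_k = −k^2. Adding homogeneous solution A + B k and matching boundaries gives v_k = k (138 − k). Substituting k = 75: v_75 = 75 · 63 = 4725.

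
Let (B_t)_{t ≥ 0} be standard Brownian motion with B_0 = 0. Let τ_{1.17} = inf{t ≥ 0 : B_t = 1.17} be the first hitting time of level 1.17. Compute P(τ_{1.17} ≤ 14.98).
P(τ_{1.17} ≤ 14.98) = 2(1 − Φ(1.17/√14.98)) = 2(1 − Φ(0.3023)) ≈ 0.7624

By the reflection principle for standard BM, P(τ_b ≤ t) = 2 · P(B_t ≥ b). Since B_t ~ N(0, t), P(B_t ≥ 1.17) = 1 − Φ(1.17/√t) = 1 − Φ(1.17/√14.98) = 1 − Φ(0.3023) ≈ 0.38121. Doubling: P(τ_{1.17} ≤ 14.98) ≈ 2 · 0.38121 = 0.76242 ≈ 0.7624.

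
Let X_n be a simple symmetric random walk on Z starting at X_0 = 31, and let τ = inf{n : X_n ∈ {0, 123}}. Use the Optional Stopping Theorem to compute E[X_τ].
E[X_τ] = 31

X_n is a martingale and τ is a bounded-mean stopping time (indeed τ is finite a.s. with bounded expectation since the walk is in a bounded region). By the OST, E[X_τ] = E[X_0] = 31. Equivalently: E[X_τ] = 123 · P(hit 123 first) + 0 · P(hit 0 first) = 123 · (31/123) = 31.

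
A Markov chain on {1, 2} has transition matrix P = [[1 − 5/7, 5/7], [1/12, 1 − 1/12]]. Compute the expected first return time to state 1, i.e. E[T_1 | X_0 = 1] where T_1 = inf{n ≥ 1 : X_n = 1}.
E[T_1 | X_0 = 1] = 1/π_1 = 67/7

For an irreducible recurrent Markov chain with stationary distribution π, E[T_i | X_0 = i] = 1/π_i (Kac's formula). Here π_1 = (1/12)/(5/7 + 1/12) = (1/12)/(67/84) = 7/67, so E[T_1 | X_0 = 1] = 1/π_1 = (5/7 + 1/12)/(1/12) = (67/84)/(1/12) = 67/7.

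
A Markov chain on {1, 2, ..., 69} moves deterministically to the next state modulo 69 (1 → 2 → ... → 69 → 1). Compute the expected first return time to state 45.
E[T_45 | X_0 = 45] = 69

The chain cycles deterministically, so starting at state 45 it returns in exactly 69 steps. Equivalently, the stationary distribution is uniform π_j = 1/69 for every state j, so by Kac's formula E[T_45] = 1/π_45 = 69.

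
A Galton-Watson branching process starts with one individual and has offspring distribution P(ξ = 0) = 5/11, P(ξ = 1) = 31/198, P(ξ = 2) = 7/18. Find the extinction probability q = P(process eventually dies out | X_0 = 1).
q = 1

Mean offspring μ = 0·5/11 + 1·31/198 + 2·7/18 = 185/198 ≤ 1. For μ ≤ 1 with offspring not concentrated at 1, the Galton-Watson process goes extinct almost surely, so q = 1.
(Algebraic check: The pgf is f(s) = 5/11 + 31/198·s + 7/18·s². The extinction probability q is the smallest fixed point of f in [0, 1]. Setting s = f(s):
  7/18·s² + (31/198 − 1)·s + 5/11 = 0
  7/18·s² − (5/11 + 7/18)·s + 5/11 = 0
which factors as (s − 1)·(7/18·s − 5/11) = 0, giving roots s = 1 and s = (5/11)/(7/18) = 90/77. Since 90/77 ≥ 1, the smallest root in [0, 1] is s = 1.)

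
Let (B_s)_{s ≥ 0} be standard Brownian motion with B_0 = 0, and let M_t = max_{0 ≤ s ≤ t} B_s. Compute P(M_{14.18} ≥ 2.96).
P(M_{14.18} ≥ 2.96) = 2·P(B_{14.18} ≥ 2.96) = 2(1 − Φ(2.96/√14.18)) ≈ 0.4318

By the reflection principle for Brownian motion, P(M_t ≥ a) = 2 · P(B_t ≥ a) for a ≥ 0. Since B_t ~ N(0, t), P(B_t ≥ 2.96) = 1 − Φ(2.96/√t) = 1 − Φ(2.96/√14.18) = 1 − Φ(0.7861). So
  P(M_{14.18} ≥ 2.96) = 2(1 − Φ(0.7861)) ≈ 0.4318.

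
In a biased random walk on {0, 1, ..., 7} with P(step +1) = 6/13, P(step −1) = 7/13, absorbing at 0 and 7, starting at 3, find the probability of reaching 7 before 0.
P(hit 7 before 0) = (1 − (7/6)^3) / (1 − (7/6)^7) = 164592/543607

Let u_k denote P(reach 7 before 0 | start at k). Boundary: u_0 = 0, u_7 = 1. Recurrence: u_k = 6/13·u_{k+1} + 7/13·u_{k-1} for 1 ≤ k ≤ 6. Try u_k = A + B·r^k with r = q/p = (7/13)/(6/13) = 7/6. Substitution satisfies the recurrence; boundary conditions give:
  u_k = (1 − r^k) / (1 − r^N) = (1 − (7/6)^3) / (1 − (7/6)^7) = 164592/543607.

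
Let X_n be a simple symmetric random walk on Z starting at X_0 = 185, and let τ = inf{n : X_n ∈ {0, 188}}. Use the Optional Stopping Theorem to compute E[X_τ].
E[X_τ] = 185

X_n is a martingale and τ is a bounded-mean stopping time (indeed τ is finite a.s. with bounded expectation since the walk is in a bounded region). By the OST, E[X_τ] = E[X_0] = 185. Equivalently: E[X_τ] = 188 · P(hit 188 first) + 0 · P(hit 0 first) = 188 · (185/188) = 185.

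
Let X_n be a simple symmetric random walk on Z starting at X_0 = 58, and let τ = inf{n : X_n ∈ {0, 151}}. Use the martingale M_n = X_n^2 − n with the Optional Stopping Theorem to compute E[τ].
E[τ] = 5394

M_n = X_n^2 − n is a martingale (since E[X_{n+1}^2 | F_n] = X_n^2 + 1). By OST (τ has finite mean in a bounded region), E[M_τ] = E[M_0] = X_0^2 − 0 = 58^2 = 3364. Also E[M_τ] = E[X_τ^2] − E[τ]. The walk exits at 0 or 151, with P(hit 151 first) = 58/151, so E[X_τ^2] = 151^2 · 58/151 + 0 = 8758. Thus E[τ] = E[X_τ^2] − E[M_τ] = 8758 − 3364 = 5394 = 58(151 − 58) = 5394.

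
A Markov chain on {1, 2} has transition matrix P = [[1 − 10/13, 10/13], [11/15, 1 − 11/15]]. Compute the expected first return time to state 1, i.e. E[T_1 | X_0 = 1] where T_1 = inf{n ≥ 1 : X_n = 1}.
E[T_1 | X_0 = 1] = 1/π_1 = 293/143

For an irreducible recurrent Markov chain with stationary distribution π, E[T_i | X_0 = i] = 1/π_i (Kac's formula). Here π_1 = (11/15)/(10/13 + 11/15) = (11/15)/(293/195) = 143/293, so E[T_1 | X_0 = 1] = 1/π_1 = (10/13 + 11/15)/(11/15) = (293/195)/(11/15) = 293/143.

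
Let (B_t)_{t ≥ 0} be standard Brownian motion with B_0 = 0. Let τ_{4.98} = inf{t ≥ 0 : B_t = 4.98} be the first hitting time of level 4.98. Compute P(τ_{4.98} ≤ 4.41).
P(τ_{4.98} ≤ 4.41) = 2(1 − Φ(4.98/√4.41)) = 2(1 − Φ(2.3714)) ≈ 0.0177

By the reflection principle for standard BM, P(τ_b ≤ t) = 2 · P(B_t ≥ b). Since B_t ~ N(0, t), P(B_t ≥ 4.98) = 1 − Φ(4.98/√t) = 1 − Φ(4.98/√4.41) = 1 − Φ(2.3714) ≈ 0.00886. Doubling: P(τ_{4.98} ≤ 4.41) ≈ 2 · 0.00886 = 0.01772 ≈ 0.0177.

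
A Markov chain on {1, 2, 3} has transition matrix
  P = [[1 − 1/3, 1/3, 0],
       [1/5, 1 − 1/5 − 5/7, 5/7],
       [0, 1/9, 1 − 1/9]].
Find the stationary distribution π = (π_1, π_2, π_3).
π = (21/281, 35/281, 225/281)

This is a birth-death chain on three states, which satisfies detailed balance: π_1 · P_{12} = π_2 · P_{21} and π_2 · P_{23} = π_3 · P_{32}.
From π_1 · 1/3 = π_2 · 1/5: π_2/π_1 = (1/3)/(1/5) = 5/3.
From π_2 · 5/7 = π_3 · 1/9: π_3/π_2 = (5/7)/(1/9) = 45/7.
Take π_1 proportional to 1; then unnormalized π = (1, 5/3, 75/7). Normalize by dividing by the sum 281/21:
  π = (21/281, 35/281, 225/281).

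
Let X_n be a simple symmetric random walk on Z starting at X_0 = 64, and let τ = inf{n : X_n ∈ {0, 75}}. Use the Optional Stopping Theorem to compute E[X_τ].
E[X_τ] = 64

X_n is a martingale and τ is a bounded-mean stopping time (indeed τ is finite a.s. with bounded expectation since the walk is in a bounded region). By the OST, E[X_τ] = E[X_0] = 64. Equivalently: E[X_τ] = 75 · P(hit 75 first) + 0 · P(hit 0 first) = 75 · (64/75) = 64.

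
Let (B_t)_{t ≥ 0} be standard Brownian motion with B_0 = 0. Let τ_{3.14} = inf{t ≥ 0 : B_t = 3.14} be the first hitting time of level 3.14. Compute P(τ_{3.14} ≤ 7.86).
P(τ_{3.14} ≤ 7.86) = 2(1 − Φ(3.14/√7.86)) = 2(1 − Φ(1.1200)) ≈ 0.2627

By the reflection principle for standard BM, P(τ_b ≤ t) = 2 · P(B_t ≥ b). Since B_t ~ N(0, t), P(B_t ≥ 3.14) = 1 − Φ(3.14/√t) = 1 − Φ(3.14/√7.86) = 1 − Φ(1.1200) ≈ 0.13136. Doubling: P(τ_{3.14} ≤ 7.86) ≈ 2 · 0.13136 = 0.26272 ≈ 0.2627.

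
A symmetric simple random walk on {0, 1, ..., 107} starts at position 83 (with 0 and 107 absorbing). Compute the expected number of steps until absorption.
E[τ | X_0 = 83] = 1992

Let v_k = E[τ | X_0 = k]. Boundary: v_0 = v_107 = 0. Recurrence: v_k = 1 + (v_{k-1} + v_{k+1})/2 for 1 ≤ k ≤ 106. The particular solution to v_k − (v_{k-1} + v_{k+1})/2 = 1 is v_k = −k^2. Adding homogeneous solution A + B k and matching boundaries gives v_k = k (107 − k). Substituting k = 83: v_83 = 83 · 24 = 1992.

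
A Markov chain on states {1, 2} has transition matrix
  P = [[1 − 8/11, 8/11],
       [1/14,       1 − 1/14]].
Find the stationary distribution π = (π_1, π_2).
π_1 = 11/123, π_2 = 112/123

Solve πP = π with π_1 + π_2 = 1. From πP = π: π_1 · (1 − 8/11) + π_2 · 1/14 = π_1 ⇒ π_2 · 1/14 = π_1 · 8/11 ⇒ π_2/π_1 = (8/11)/(1/14) = 112/11. Together with π_1 + π_2 = 1:
  π_1 = (1/14)/(8/11 + 1/14) = (1/14)/(123/154) = 11/123,
  π_2 = (8/11)/(8/11 + 1/14) = (8/11)/(123/154) = 112/123.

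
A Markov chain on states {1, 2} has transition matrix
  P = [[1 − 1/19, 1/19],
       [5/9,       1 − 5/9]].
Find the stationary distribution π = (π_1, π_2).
π_1 = 95/104, π_2 = 9/104

Solve πP = π with π_1 + π_2 = 1. From πP = π: π_1 · (1 − 1/19) + π_2 · 5/9 = π_1 ⇒ π_2 · 5/9 = π_1 · 1/19 ⇒ π_2/π_1 = (1/19)/(5/9) = 9/95. Together with π_1 + π_2 = 1:
  π_1 = (5/9)/(1/19 + 5/9) = (5/9)/(104/171) = 95/104,
  π_2 = (1/19)/(1/19 + 5/9) = (1/19)/(104/171) = 9/104.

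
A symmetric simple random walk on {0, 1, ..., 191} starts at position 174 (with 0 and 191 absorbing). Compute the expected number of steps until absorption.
E[τ | X_0 = 174] = 2958

Let v_k = E[τ | X_0 = k]. Boundary: v_0 = v_191 = 0. Recurrence: v_k = 1 + (v_{k-1} + v_{k+1})/2 for 1 ≤ k ≤ 190. The particular solution to v_k − (v_{k-1} + v_{k+1})/2 = 1 is v_k = −k^2. Adding homogeneous solution A + B k and matching boundaries gives v_k = k (191 − k). Substituting k = 174: v_174 = 174 · 17 = 2958.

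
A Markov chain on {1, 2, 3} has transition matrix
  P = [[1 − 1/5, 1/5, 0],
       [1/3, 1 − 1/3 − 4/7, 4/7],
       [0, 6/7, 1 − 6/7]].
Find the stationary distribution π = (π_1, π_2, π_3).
π = (1/2, 3/10, 1/5)

This is a birth-death chain on three states, which satisfies detailed balance: π_1 · P_{12} = π_2 · P_{21} and π_2 · P_{23} = π_3 · P_{32}.
From π_1 · 1/5 = π_2 · 1/3: π_2/π_1 = (1/5)/(1/3) = 3/5.
From π_2 · 4/7 = π_3 · 6/7: π_3/π_2 = (4/7)/(6/7) = 2/3.
Take π_1 proportional to 1; then unnormalized π = (1, 3/5, 2/5). Normalize by dividing by the sum 2:
  π = (1/2, 3/10, 1/5).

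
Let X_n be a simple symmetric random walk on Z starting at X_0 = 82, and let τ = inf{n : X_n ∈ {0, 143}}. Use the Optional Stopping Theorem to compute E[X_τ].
E[X_τ] = 82

X_n is a martingale and τ is a bounded-mean stopping time (indeed τ is finite a.s. with bounded expectation since the walk is in a bounded region). By the OST, E[X_τ] = E[X_0] = 82. Equivalently: E[X_τ] = 143 · P(hit 143 first) + 0 · P(hit 0 first) = 143 · (82/143) = 82.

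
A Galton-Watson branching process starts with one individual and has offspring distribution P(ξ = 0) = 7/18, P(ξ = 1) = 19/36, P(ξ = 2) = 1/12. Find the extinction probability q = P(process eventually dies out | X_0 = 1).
q = 1

Mean offspring μ = 0·7/18 + 1·19/36 + 2·1/12 = 25/36 ≤ 1. For μ ≤ 1 with offspring not concentrated at 1, the Galton-Watson process goes extinct almost surely, so q = 1.
(Algebraic check: The pgf is f(s) = 7/18 + 19/36·s + 1/12·s². The extinction probability q is the smallest fixed point of f in [0, 1]. Setting s = f(s):
  1/12·s² + (19/36 − 1)·s + 7/18 = 0
  1/12·s² − (7/18 + 1/12)·s + 7/18 = 0
which factors as (s − 1)·(1/12·s − 7/18) = 0, giving roots s = 1 and s = (7/18)/(1/12) = 14/3. Since 14/3 ≥ 1, the smallest root in [0, 1] is s = 1.)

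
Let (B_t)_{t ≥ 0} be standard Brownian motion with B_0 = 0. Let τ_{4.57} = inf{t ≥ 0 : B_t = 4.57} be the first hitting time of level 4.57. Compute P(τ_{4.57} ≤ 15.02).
P(τ_{4.57} ≤ 15.02) = 2(1 − Φ(4.57/√15.02)) = 2(1 − Φ(1.1792)) ≈ 0.2383

By the reflection principle for standard BM, P(τ_b ≤ t) = 2 · P(B_t ≥ b). Since B_t ~ N(0, t), P(B_t ≥ 4.57) = 1 − Φ(4.57/√t) = 1 − Φ(4.57/√15.02) = 1 − Φ(1.1792) ≈ 0.11916. Doubling: P(τ_{4.57} ≤ 15.02) ≈ 2 · 0.11916 = 0.23832 ≈ 0.2383.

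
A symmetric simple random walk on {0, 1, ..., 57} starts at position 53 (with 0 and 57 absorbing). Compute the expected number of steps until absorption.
E[τ | X_0 = 53] = 212

Let v_k = E[τ | X_0 = k]. Boundary: v_0 = v_57 = 0. Recurrence: v_k = 1 + (v_{k-1} + v_{k+1})/2 for 1 ≤ k ≤ 56. The particular solution to v_k − (v_{k-1} + v_{k+1})/2 = 1 is v_k = −k^2. Adding homogeneous solution A + B k and matching boundaries gives v_k = k (57 − k). Substituting k = 53: v_53 = 53 · 4 = 212.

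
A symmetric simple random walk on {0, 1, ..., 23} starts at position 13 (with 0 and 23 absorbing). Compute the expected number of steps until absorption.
E[τ | X_0 = 13] = 130

Let v_k = E[τ | X_0 = k]. Boundary: v_0 = v_23 = 0. Recurrence: v_k = 1 + (v_{k-1} + v_{k+1})/2 for 1 ≤ k ≤ 22. The particular solution to v_k − (v_{k-1} + v_{k+1})/2 = 1 is v_k = −k^2. Adding homogeneous solution A + B k and matching boundaries gives v_k = k (23 − k). Substituting k = 13: v_13 = 13 · 10 = 130.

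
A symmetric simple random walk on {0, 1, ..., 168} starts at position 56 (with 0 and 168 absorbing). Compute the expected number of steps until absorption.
E[τ | X_0 = 56] = 6272

Let v_k = E[τ | X_0 = k]. Boundary: v_0 = v_168 = 0. Recurrence: v_k = 1 + (v_{k-1} + v_{k+1})/2 for 1 ≤ k ≤ 167. The particular solution to v_k − (v_{k-1} + v_{k+1})/2 = 1 is v_k = −k^2. Adding homogeneous solution A + B k and matching boundaries gives v_k = k (168 − k). Substituting k = 56: v_56 = 56 · 112 = 6272.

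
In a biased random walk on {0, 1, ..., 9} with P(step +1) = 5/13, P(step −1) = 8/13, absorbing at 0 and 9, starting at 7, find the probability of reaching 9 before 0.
P(hit 9 before 0) = (1 − (8/5)^7) / (1 − (8/5)^9) = 16825225/44088201

Let u_k denote P(reach 9 before 0 | start at k). Boundary: u_0 = 0, u_9 = 1. Recurrence: u_k = 5/13·u_{k+1} + 8/13·u_{k-1} for 1 ≤ k ≤ 8. Try u_k = A + B·r^k with r = q/p = (8/13)/(5/13) = 8/5. Substitution satisfies the recurrence; boundary conditions give:
  u_k = (1 − r^k) / (1 − r^N) = (1 − (8/5)^7) / (1 − (8/5)^9) = 16825225/44088201.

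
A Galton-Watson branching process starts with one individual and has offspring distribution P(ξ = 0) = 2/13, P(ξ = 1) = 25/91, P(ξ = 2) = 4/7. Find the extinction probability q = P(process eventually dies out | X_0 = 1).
q = 7/26

The pgf is f(s) = 2/13 + 25/91·s + 4/7·s². The extinction probability q is the smallest fixed point of f in [0, 1]. Setting s = f(s):
  4/7·s² + (25/91 − 1)·s + 2/13 = 0
  4/7·s² − (2/13 + 4/7)·s + 2/13 = 0
which factors as (s − 1)·(4/7·s − 2/13) = 0, giving roots s = 1 and s = (2/13)/(4/7) = 7/26.
Mean offspring μ = 25/91 + 2·4/7 = 129/91 > 1 (supercritical), so q < 1. The extinction probability is the smaller root: q = (2/13)/(4/7) = 7/26.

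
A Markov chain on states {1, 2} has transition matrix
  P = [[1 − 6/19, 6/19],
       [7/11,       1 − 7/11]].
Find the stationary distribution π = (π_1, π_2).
π_1 = 133/199, π_2 = 66/199

Solve πP = π with π_1 + π_2 = 1. From πP = π: π_1 · (1 − 6/19) + π_2 · 7/11 = π_1 ⇒ π_2 · 7/11 = π_1 · 6/19 ⇒ π_2/π_1 = (6/19)/(7/11) = 66/133. Together with π_1 + π_2 = 1:
  π_1 = (7/11)/(6/19 + 7/11) = (7/11)/(199/209) = 133/199,
  π_2 = (6/19)/(6/19 + 7/11) = (6/19)/(199/209) = 66/199.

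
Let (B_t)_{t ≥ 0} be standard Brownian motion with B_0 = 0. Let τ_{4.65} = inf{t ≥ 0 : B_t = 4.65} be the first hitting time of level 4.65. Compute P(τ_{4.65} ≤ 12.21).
P(τ_{4.65} ≤ 12.21) = 2(1 − Φ(4.65/√12.21)) = 2(1 − Φ(1.3307)) ≈ 0.1833

By the reflection principle for standard BM, P(τ_b ≤ t) = 2 · P(B_t ≥ b). Since B_t ~ N(0, t), P(B_t ≥ 4.65) = 1 − Φ(4.65/√t) = 1 − Φ(4.65/√12.21) = 1 − Φ(1.3307) ≈ 0.09164. Doubling: P(τ_{4.65} ≤ 12.21) ≈ 2 · 0.09164 = 0.18328 ≈ 0.1833.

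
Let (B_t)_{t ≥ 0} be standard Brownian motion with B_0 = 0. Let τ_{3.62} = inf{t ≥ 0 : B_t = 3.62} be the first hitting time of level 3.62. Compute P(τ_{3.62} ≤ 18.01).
P(τ_{3.62} ≤ 18.01) = 2(1 − Φ(3.62/√18.01)) = 2(1 − Φ(0.8530)) ≈ 0.3937

By the reflection principle for standard BM, P(τ_b ≤ t) = 2 · P(B_t ≥ b). Since B_t ~ N(0, t), P(B_t ≥ 3.62) = 1 − Φ(3.62/√t) = 1 − Φ(3.62/√18.01) = 1 − Φ(0.8530) ≈ 0.19683. Doubling: P(τ_{3.62} ≤ 18.01) ≈ 2 · 0.19683 = 0.39366 ≈ 0.3937.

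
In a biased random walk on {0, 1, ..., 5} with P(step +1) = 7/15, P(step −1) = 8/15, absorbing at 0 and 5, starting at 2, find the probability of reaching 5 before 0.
P(hit 5 before 0) = (1 − (8/7)^2) / (1 − (8/7)^5) = 5145/15961

Let u_k denote P(reach 5 before 0 | start at k). Boundary: u_0 = 0, u_5 = 1. Recurrence: u_k = 7/15·u_{k+1} + 8/15·u_{k-1} for 1 ≤ k ≤ 4. Try u_k = A + B·r^k with r = q/p = (8/15)/(7/15) = 8/7. Substitution satisfies the recurrence; boundary conditions give:
  u_k = (1 − r^k) / (1 − r^N) = (1 − (8/7)^2) / (1 − (8/7)^5) = 5145/15961.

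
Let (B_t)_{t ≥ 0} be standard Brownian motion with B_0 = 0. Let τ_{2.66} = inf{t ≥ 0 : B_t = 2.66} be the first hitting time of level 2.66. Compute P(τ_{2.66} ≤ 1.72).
P(τ_{2.66} ≤ 1.72) = 2(1 − Φ(2.66/√1.72)) = 2(1 − Φ(2.0282)) ≈ 0.0425

By the reflection principle for standard BM, P(τ_b ≤ t) = 2 · P(B_t ≥ b). Since B_t ~ N(0, t), P(B_t ≥ 2.66) = 1 − Φ(2.66/√t) = 1 − Φ(2.66/√1.72) = 1 − Φ(2.0282) ≈ 0.02127. Doubling: P(τ_{2.66} ≤ 1.72) ≈ 2 · 0.02127 = 0.04254 ≈ 0.0425.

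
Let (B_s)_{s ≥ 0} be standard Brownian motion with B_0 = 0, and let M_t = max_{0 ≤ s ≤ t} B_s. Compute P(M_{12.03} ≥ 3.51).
P(M_{12.03} ≥ 3.51) = 2·P(B_{12.03} ≥ 3.51) = 2(1 − Φ(3.51/√12.03)) ≈ 0.3115

By the reflection principle for Brownian motion, P(M_t ≥ a) = 2 · P(B_t ≥ a) for a ≥ 0. Since B_t ~ N(0, t), P(B_t ≥ 3.51) = 1 − Φ(3.51/√t) = 1 − Φ(3.51/√12.03) = 1 − Φ(1.0120). So
  P(M_{12.03} ≥ 3.51) = 2(1 − Φ(1.0120)) ≈ 0.3115.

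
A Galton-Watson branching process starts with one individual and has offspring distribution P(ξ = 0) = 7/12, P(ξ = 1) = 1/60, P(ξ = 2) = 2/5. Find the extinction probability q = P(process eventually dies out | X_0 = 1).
q = 1

Mean offspring μ = 0·7/12 + 1·1/60 + 2·2/5 = 49/60 ≤ 1. For μ ≤ 1 with offspring not concentrated at 1, the Galton-Watson process goes extinct almost surely, so q = 1.
(Algebraic check: The pgf is f(s) = 7/12 + 1/60·s + 2/5·s². The extinction probability q is the smallest fixed point of f in [0, 1]. Setting s = f(s):
  2/5·s² + (1/60 − 1)·s + 7/12 = 0
  2/5·s² − (7/12 + 2/5)·s + 7/12 = 0
which factors as (s − 1)·(2/5·s − 7/12) = 0, giving roots s = 1 and s = (7/12)/(2/5) = 35/24. Since 35/24 ≥ 1, the smallest root in [0, 1] is s = 1.)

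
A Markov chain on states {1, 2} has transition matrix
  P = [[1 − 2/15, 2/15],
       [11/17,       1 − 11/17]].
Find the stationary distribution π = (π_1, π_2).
π_1 = 165/199, π_2 = 34/199

Solve πP = π with π_1 + π_2 = 1. From πP = π: π_1 · (1 − 2/15) + π_2 · 11/17 = π_1 ⇒ π_2 · 11/17 = π_1 · 2/15 ⇒ π_2/π_1 = (2/15)/(11/17) = 34/165. Together with π_1 + π_2 = 1:
  π_1 = (11/17)/(2/15 + 11/17) = (11/17)/(199/255) = 165/199,
  π_2 = (2/15)/(2/15 + 11/17) = (2/15)/(199/255) = 34/199.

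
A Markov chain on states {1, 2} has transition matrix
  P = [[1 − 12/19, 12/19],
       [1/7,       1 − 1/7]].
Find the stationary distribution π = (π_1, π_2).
π_1 = 19/103, π_2 = 84/103

Solve πP = π with π_1 + π_2 = 1. From πP = π: π_1 · (1 − 12/19) + π_2 · 1/7 = π_1 ⇒ π_2 · 1/7 = π_1 · 12/19 ⇒ π_2/π_1 = (12/19)/(1/7) = 84/19. Together with π_1 + π_2 = 1:
  π_1 = (1/7)/(12/19 + 1/7) = (1/7)/(103/133) = 19/103,
  π_2 = (12/19)/(12/19 + 1/7) = (12/19)/(103/133) = 84/103.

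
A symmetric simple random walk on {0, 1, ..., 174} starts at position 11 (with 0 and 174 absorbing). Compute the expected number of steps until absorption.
E[τ | X_0 = 11] = 1793

Let v_k = E[τ | X_0 = k]. Boundary: v_0 = v_174 = 0. Recurrence: v_k = 1 + (v_{k-1} + v_{k+1})/2 for 1 ≤ k ≤ 173. The particular solution to v_k − (v_{k-1} + v_{k+1})/2 = 1 is v_k = −k^2. Adding homogeneous solution A + B k and matching boundaries gives v_k = k (174 − k). Substituting k = 11: v_11 = 11 · 163 = 1793.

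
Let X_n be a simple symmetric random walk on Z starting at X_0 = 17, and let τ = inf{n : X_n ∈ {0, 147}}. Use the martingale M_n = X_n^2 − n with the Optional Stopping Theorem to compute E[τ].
E[τ] = 2210

M_n = X_n^2 − n is a martingale (since E[X_{n+1}^2 | F_n] = X_n^2 + 1). By OST (τ has finite mean in a bounded region), E[M_τ] = E[M_0] = X_0^2 − 0 = 17^2 = 289. Also E[M_τ] = E[X_τ^2] − E[τ]. The walk exits at 0 or 147, with P(hit 147 first) = 17/147, so E[X_τ^2] = 147^2 · 17/147 + 0 = 2499. Thus E[τ] = E[X_τ^2] − E[M_τ] = 2499 − 289 = 2210 = 17(147 − 17) = 2210.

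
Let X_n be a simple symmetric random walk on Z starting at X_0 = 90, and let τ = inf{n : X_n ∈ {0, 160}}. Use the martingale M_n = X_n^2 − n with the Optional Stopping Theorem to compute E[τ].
E[τ] = 6300

M_n = X_n^2 − n is a martingale (since E[X_{n+1}^2 | F_n] = X_n^2 + 1). By OST (τ has finite mean in a bounded region), E[M_τ] = E[M_0] = X_0^2 − 0 = 90^2 = 8100. Also E[M_τ] = E[X_τ^2] − E[τ]. The walk exits at 0 or 160, with P(hit 160 first) = 90/160, so E[X_τ^2] = 160^2 · 90/160 + 0 = 14400. Thus E[τ] = E[X_τ^2] − E[M_τ] = 14400 − 8100 = 6300 = 90(160 − 90) = 6300.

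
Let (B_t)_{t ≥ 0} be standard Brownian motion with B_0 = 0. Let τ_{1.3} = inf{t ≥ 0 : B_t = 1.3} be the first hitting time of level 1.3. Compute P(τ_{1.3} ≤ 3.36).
P(τ_{1.3} ≤ 3.36) = 2(1 − Φ(1.3/√3.36)) = 2(1 − Φ(0.7092)) ≈ 0.4782

By the reflection principle for standard BM, P(τ_b ≤ t) = 2 · P(B_t ≥ b). Since B_t ~ N(0, t), P(B_t ≥ 1.3) = 1 − Φ(1.3/√t) = 1 − Φ(1.3/√3.36) = 1 − Φ(0.7092) ≈ 0.23910. Doubling: P(τ_{1.3} ≤ 3.36) ≈ 2 · 0.23910 = 0.47820 ≈ 0.4782.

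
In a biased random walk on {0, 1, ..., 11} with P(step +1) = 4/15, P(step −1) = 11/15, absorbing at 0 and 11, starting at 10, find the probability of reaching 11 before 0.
P(hit 11 before 0) = (1 − (11/4)^10) / (1 − (11/4)^11) = 14820786300/40758210901

Let u_k denote P(reach 11 before 0 | start at k). Boundary: u_0 = 0, u_11 = 1. Recurrence: u_k = 4/15·u_{k+1} + 11/15·u_{k-1} for 1 ≤ k ≤ 10. Try u_k = A + B·r^k with r = q/p = (11/15)/(4/15) = 11/4. Substitution satisfies the recurrence; boundary conditions give:
  u_k = (1 − r^k) / (1 − r^N) = (1 − (11/4)^10) / (1 − (11/4)^11) = 14820786300/40758210901.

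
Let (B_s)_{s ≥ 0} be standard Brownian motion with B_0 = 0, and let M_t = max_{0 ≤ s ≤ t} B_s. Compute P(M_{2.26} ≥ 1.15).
P(M_{2.26} ≥ 1.15) = 2·P(B_{2.26} ≥ 1.15) = 2(1 − Φ(1.15/√2.26)) ≈ 0.4443

By the reflection principle for Brownian motion, P(M_t ≥ a) = 2 · P(B_t ≥ a) for a ≥ 0. Since B_t ~ N(0, t), P(B_t ≥ 1.15) = 1 − Φ(1.15/√t) = 1 − Φ(1.15/√2.26) = 1 − Φ(0.7650). So
  P(M_{2.26} ≥ 1.15) = 2(1 − Φ(0.7650)) ≈ 0.4443.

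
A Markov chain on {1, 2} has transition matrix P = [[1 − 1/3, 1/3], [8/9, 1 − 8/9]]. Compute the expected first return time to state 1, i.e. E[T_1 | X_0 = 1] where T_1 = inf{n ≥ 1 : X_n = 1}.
E[T_1 | X_0 = 1] = 1/π_1 = 11/8

For an irreducible recurrent Markov chain with stationary distribution π, E[T_i | X_0 = i] = 1/π_i (Kac's formula). Here π_1 = (8/9)/(1/3 + 8/9) = (8/9)/(11/9) = 8/11, so E[T_1 | X_0 = 1] = 1/π_1 = (1/3 + 8/9)/(8/9) = (11/9)/(8/9) = 11/8.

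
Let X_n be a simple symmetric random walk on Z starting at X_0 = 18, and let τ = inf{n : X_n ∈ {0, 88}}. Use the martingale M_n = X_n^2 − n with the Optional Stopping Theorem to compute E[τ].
E[τ] = 1260

M_n = X_n^2 − n is a martingale (since E[X_{n+1}^2 | F_n] = X_n^2 + 1). By OST (τ has finite mean in a bounded region), E[M_τ] = E[M_0] = X_0^2 − 0 = 18^2 = 324. Also E[M_τ] = E[X_τ^2] − E[τ]. The walk exits at 0 or 88, with P(hit 88 first) = 18/88, so E[X_τ^2] = 88^2 · 18/88 + 0 = 1584. Thus E[τ] = E[X_τ^2] − E[M_τ] = 1584 − 324 = 1260 = 18(88 − 18) = 1260.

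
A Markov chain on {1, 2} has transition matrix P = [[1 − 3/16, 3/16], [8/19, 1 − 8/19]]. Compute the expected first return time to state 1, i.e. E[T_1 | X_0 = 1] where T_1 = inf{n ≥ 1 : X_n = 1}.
E[T_1 | X_0 = 1] = 1/π_1 = 185/128

For an irreducible recurrent Markov chain with stationary distribution π, E[T_i | X_0 = i] = 1/π_i (Kac's formula). Here π_1 = (8/19)/(3/16 + 8/19) = (8/19)/(185/304) = 128/185, so E[T_1 | X_0 = 1] = 1/π_1 = (3/16 + 8/19)/(8/19) = (185/304)/(8/19) = 185/128.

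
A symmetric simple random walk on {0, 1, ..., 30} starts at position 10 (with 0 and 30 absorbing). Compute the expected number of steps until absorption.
E[τ | X_0 = 10] = 200

Let v_k = E[τ | X_0 = k]. Boundary: v_0 = v_30 = 0. Recurrence: v_k = 1 + (v_{k-1} + v_{k+1})/2 for 1 ≤ k ≤ 29. The particular solution to v_k − (v_{k-1} + v_{k+1})/2 = 1 is v_k = −k^2. Adding homogeneous solution A + B k and matching boundaries gives v_k = k (30 − k). Substituting k = 10: v_10 = 10 · 20 = 200.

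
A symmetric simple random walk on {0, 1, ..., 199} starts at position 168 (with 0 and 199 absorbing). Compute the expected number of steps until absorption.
E[τ | X_0 = 168] = 5208

Let v_k = E[τ | X_0 = k]. Boundary: v_0 = v_199 = 0. Recurrence: v_k = 1 + (v_{k-1} + v_{k+1})/2 for 1 ≤ k ≤ 198. The particular solution to v_k − (v_{k-1} + v_{k+1})/2 = 1 is v_k = −k^2. Adding homogeneous solution A + B k and matching boundaries gives v_k = k (199 − k). Substituting k = 168: v_168 = 168 · 31 = 5208.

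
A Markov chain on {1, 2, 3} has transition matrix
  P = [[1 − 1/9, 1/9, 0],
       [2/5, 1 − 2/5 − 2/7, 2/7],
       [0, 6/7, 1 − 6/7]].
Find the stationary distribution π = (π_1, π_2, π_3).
π = (27/37, 15/74, 5/74)

This is a birth-death chain on three states, which satisfies detailed balance: π_1 · P_{12} = π_2 · P_{21} and π_2 · P_{23} = π_3 · P_{32}.
From π_1 · 1/9 = π_2 · 2/5: π_2/π_1 = (1/9)/(2/5) = 5/18.
From π_2 · 2/7 = π_3 · 6/7: π_3/π_2 = (2/7)/(6/7) = 1/3.
Take π_1 proportional to 1; then unnormalized π = (1, 5/18, 5/54). Normalize by dividing by the sum 37/27:
  π = (27/37, 15/74, 5/74).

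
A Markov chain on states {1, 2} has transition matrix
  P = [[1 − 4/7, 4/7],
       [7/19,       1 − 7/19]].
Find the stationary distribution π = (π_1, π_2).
π_1 = 49/125, π_2 = 76/125

Solve πP = π with π_1 + π_2 = 1. From πP = π: π_1 · (1 − 4/7) + π_2 · 7/19 = π_1 ⇒ π_2 · 7/19 = π_1 · 4/7 ⇒ π_2/π_1 = (4/7)/(7/19) = 76/49. Together with π_1 + π_2 = 1:
  π_1 = (7/19)/(4/7 + 7/19) = (7/19)/(125/133) = 49/125,
  π_2 = (4/7)/(4/7 + 7/19) = (4/7)/(125/133) = 76/125.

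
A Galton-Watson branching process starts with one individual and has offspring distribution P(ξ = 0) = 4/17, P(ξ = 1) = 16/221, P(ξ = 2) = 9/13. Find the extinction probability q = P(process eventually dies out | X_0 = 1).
q = 52/153

The pgf is f(s) = 4/17 + 16/221·s + 9/13·s². The extinction probability q is the smallest fixed point of f in [0, 1]. Setting s = f(s):
  9/13·s² + (16/221 − 1)·s + 4/17 = 0
  9/13·s² − (4/17 + 9/13)·s + 4/17 = 0
which factors as (s − 1)·(9/13·s − 4/17) = 0, giving roots s = 1 and s = (4/17)/(9/13) = 52/153.
Mean offspring μ = 16/221 + 2·9/13 = 322/221 > 1 (supercritical), so q < 1. The extinction probability is the smaller root: q = (4/17)/(9/13) = 52/153.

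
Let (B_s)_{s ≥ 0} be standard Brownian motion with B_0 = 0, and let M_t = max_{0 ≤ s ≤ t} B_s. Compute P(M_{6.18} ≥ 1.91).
P(M_{6.18} ≥ 1.91) = 2·P(B_{6.18} ≥ 1.91) = 2(1 − Φ(1.91/√6.18)) ≈ 0.4423

By the reflection principle for Brownian motion, P(M_t ≥ a) = 2 · P(B_t ≥ a) for a ≥ 0. Since B_t ~ N(0, t), P(B_t ≥ 1.91) = 1 − Φ(1.91/√t) = 1 − Φ(1.91/√6.18) = 1 − Φ(0.7683). So
  P(M_{6.18} ≥ 1.91) = 2(1 − Φ(0.7683)) ≈ 0.4423.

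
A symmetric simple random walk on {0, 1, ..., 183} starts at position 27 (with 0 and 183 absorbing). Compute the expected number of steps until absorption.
E[τ | X_0 = 27] = 4212

Let v_k = E[τ | X_0 = k]. Boundary: v_0 = v_183 = 0. Recurrence: v_k = 1 + (v_{k-1} + v_{k+1})/2 for 1 ≤ k ≤ 182. The particular solution to v_k − (v_{k-1} + v_{k+1})/2 = 1 is v_k = −k^2. Adding homogeneous solution A + B k and matching boundaries gives v_k = k (183 − k). Substituting k = 27: v_27 = 27 · 156 = 4212.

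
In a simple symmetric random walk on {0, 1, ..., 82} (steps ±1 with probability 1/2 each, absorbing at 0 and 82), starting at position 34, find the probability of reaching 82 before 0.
P(hit 82 before 0) = 34/82 = 17/41

Let u_k = P(hit 82 before 0 | start at k). Then u_0 = 0, u_82 = 1, and u_k = u_{k-1}/2 + u_{k+1}/2 for 1 ≤ k ≤ 81. This harmonic recurrence is solved by u_k = k/82, giving u_34 = 34/82 = 17/41.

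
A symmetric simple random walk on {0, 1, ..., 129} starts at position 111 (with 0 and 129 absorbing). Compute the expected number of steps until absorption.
E[τ | X_0 = 111] = 1998

Let v_k = E[τ | X_0 = k]. Boundary: v_0 = v_129 = 0. Recurrence: v_k = 1 + (v_{k-1} + v_{k+1})/2 for 1 ≤ k ≤ 128. The particular solution to v_k − (v_{k-1} + v_{k+1})/2 = 1 is v_k = −k^2. Adding homogeneous solution A + B k and matching boundaries gives v_k = k (129 − k). Substituting k = 111: v_111 = 111 · 18 = 1998.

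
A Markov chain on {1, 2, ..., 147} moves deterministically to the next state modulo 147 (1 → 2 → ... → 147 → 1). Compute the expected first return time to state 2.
E[T_2 | X_0 = 2] = 147

The chain cycles deterministically, so starting at state 2 it returns in exactly 147 steps. Equivalently, the stationary distribution is uniform π_j = 1/147 for every state j, so by Kac's formula E[T_2] = 1/π_2 = 147.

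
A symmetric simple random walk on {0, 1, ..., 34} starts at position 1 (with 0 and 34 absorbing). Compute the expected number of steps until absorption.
E[τ | X_0 = 1] = 33

Let v_k = E[τ | X_0 = k]. Boundary: v_0 = v_34 = 0. Recurrence: v_k = 1 + (v_{k-1} + v_{k+1})/2 for 1 ≤ k ≤ 33. The particular solution to v_k − (v_{k-1} + v_{k+1})/2 = 1 is v_k = −k^2. Adding homogeneous solution A + B k and matching boundaries gives v_k = k (34 − k). Substituting k = 1: v_1 = 1 · 33 = 33.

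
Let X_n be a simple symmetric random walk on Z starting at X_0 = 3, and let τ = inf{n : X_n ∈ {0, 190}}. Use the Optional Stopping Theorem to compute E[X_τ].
E[X_τ] = 3

X_n is a martingale and τ is a bounded-mean stopping time (indeed τ is finite a.s. with bounded expectation since the walk is in a bounded region). By the OST, E[X_τ] = E[X_0] = 3. Equivalently: E[X_τ] = 190 · P(hit 190 first) + 0 · P(hit 0 first) = 190 · (3/190) = 3.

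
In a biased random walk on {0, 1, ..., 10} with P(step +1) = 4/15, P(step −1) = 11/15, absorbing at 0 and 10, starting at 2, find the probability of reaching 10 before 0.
P(hit 10 before 0) = (1 − (11/4)^2) / (1 − (11/4)^10) = 65536/247013105

Let u_k denote P(reach 10 before 0 | start at k). Boundary: u_0 = 0, u_10 = 1. Recurrence: u_k = 4/15·u_{k+1} + 11/15·u_{k-1} for 1 ≤ k ≤ 9. Try u_k = A + B·r^k with r = q/p = (11/15)/(4/15) = 11/4. Substitution satisfies the recurrence; boundary conditions give:
  u_k = (1 − r^k) / (1 − r^N) = (1 − (11/4)^2) / (1 − (11/4)^10) = 65536/247013105.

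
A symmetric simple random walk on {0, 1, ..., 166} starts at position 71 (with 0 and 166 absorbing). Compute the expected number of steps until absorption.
E[τ | X_0 = 71] = 6745

Let v_k = E[τ | X_0 = k]. Boundary: v_0 = v_166 = 0. Recurrence: v_k = 1 + (v_{k-1} + v_{k+1})/2 for 1 ≤ k ≤ 165. The particular solution to v_k − (v_{k-1} + v_{k+1})/2 = 1 is v_k = −k^2. Adding homogeneous solution A + B k and matching boundaries gives v_k = k (166 − k). Substituting k = 71: v_71 = 71 · 95 = 6745.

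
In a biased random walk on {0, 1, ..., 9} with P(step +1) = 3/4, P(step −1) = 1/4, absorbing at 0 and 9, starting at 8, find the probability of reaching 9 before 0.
P(hit 9 before 0) = (1 − (1/3)^8) / (1 − (1/3)^9) = 9840/9841

Let u_k denote P(reach 9 before 0 | start at k). Boundary: u_0 = 0, u_9 = 1. Recurrence: u_k = 3/4·u_{k+1} + 1/4·u_{k-1} for 1 ≤ k ≤ 8. Try u_k = A + B·r^k with r = q/p = (1/4)/(3/4) = 1/3. Substitution satisfies the recurrence; boundary conditions give:
  u_k = (1 − r^k) / (1 − r^N) = (1 − (1/3)^8) / (1 − (1/3)^9) = 9840/9841.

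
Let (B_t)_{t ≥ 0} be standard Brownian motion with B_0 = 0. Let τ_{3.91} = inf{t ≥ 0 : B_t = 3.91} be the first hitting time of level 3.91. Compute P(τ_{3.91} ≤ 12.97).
P(τ_{3.91} ≤ 12.97) = 2(1 − Φ(3.91/√12.97)) = 2(1 − Φ(1.0857)) ≈ 0.2776

By the reflection principle for standard BM, P(τ_b ≤ t) = 2 · P(B_t ≥ b). Since B_t ~ N(0, t), P(B_t ≥ 3.91) = 1 − Φ(3.91/√t) = 1 − Φ(3.91/√12.97) = 1 − Φ(1.0857) ≈ 0.13881. Doubling: P(τ_{3.91} ≤ 12.97) ≈ 2 · 0.13881 = 0.27762 ≈ 0.2776.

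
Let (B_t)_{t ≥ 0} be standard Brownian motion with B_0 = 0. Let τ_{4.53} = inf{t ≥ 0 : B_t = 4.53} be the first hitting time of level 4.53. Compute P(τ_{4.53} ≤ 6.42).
P(τ_{4.53} ≤ 6.42) = 2(1 − Φ(4.53/√6.42)) = 2(1 − Φ(1.7878)) ≈ 0.0738

By the reflection principle for standard BM, P(τ_b ≤ t) = 2 · P(B_t ≥ b). Since B_t ~ N(0, t), P(B_t ≥ 4.53) = 1 − Φ(4.53/√t) = 1 − Φ(4.53/√6.42) = 1 − Φ(1.7878) ≈ 0.03690. Doubling: P(τ_{4.53} ≤ 6.42) ≈ 2 · 0.03690 = 0.07380 ≈ 0.0738.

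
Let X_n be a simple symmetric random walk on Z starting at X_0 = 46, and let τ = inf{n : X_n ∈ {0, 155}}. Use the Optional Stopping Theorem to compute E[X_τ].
E[X_τ] = 46

X_n is a martingale and τ is a bounded-mean stopping time (indeed τ is finite a.s. with bounded expectation since the walk is in a bounded region). By the OST, E[X_τ] = E[X_0] = 46. Equivalently: E[X_τ] = 155 · P(hit 155 first) + 0 · P(hit 0 first) = 155 · (46/155) = 46.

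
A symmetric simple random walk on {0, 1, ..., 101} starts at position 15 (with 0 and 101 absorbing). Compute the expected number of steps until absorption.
E[τ | X_0 = 15] = 1290

Let v_k = E[τ | X_0 = k]. Boundary: v_0 = v_101 = 0. Recurrence: v_k = 1 + (v_{k-1} + v_{k+1})/2 for 1 ≤ k ≤ 100. The particular solution to v_k − (v_{k-1} + v_{k+1})/2 = 1 is v_k = −k^2. Adding homogeneous solution A + B k and matching boundaries gives v_k = k (101 − k). Substituting k = 15: v_15 = 15 · 86 = 1290.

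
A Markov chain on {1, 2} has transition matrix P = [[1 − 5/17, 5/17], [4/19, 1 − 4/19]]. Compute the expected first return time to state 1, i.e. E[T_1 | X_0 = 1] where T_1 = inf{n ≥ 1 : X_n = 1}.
E[T_1 | X_0 = 1] = 1/π_1 = 163/68

For an irreducible recurrent Markov chain with stationary distribution π, E[T_i | X_0 = i] = 1/π_i (Kac's formula). Here π_1 = (4/19)/(5/17 + 4/19) = (4/19)/(163/323) = 68/163, so E[T_1 | X_0 = 1] = 1/π_1 = (5/17 + 4/19)/(4/19) = (163/323)/(4/19) = 163/68.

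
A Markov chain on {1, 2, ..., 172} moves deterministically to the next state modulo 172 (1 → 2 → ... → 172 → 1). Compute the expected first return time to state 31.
E[T_31 | X_0 = 31] = 172

The chain cycles deterministically, so starting at state 31 it returns in exactly 172 steps. Equivalently, the stationary distribution is uniform π_j = 1/172 for every state j, so by Kac's formula E[T_31] = 1/π_31 = 172.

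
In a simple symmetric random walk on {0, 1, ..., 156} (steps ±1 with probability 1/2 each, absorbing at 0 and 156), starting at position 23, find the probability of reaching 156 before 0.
P(hit 156 before 0) = 23/156

Let u_k = P(hit 156 before 0 | start at k). Then u_0 = 0, u_156 = 1, and u_k = u_{k-1}/2 + u_{k+1}/2 for 1 ≤ k ≤ 155. This harmonic recurrence is solved by u_k = k/156, giving u_23 = 23/156.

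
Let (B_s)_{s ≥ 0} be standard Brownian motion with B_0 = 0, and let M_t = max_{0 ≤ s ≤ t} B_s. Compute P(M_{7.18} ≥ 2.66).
P(M_{7.18} ≥ 2.66) = 2·P(B_{7.18} ≥ 2.66) = 2(1 − Φ(2.66/√7.18)) ≈ 0.3209

By the reflection principle for Brownian motion, P(M_t ≥ a) = 2 · P(B_t ≥ a) for a ≥ 0. Since B_t ~ N(0, t), P(B_t ≥ 2.66) = 1 − Φ(2.66/√t) = 1 − Φ(2.66/√7.18) = 1 − Φ(0.9927). So
  P(M_{7.18} ≥ 2.66) = 2(1 − Φ(0.9927)) ≈ 0.3209.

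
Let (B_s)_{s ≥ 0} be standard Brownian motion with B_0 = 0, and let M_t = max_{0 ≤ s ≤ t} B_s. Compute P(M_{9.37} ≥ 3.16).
P(M_{9.37} ≥ 3.16) = 2·P(B_{9.37} ≥ 3.16) = 2(1 − Φ(3.16/√9.37)) ≈ 0.3019

By the reflection principle for Brownian motion, P(M_t ≥ a) = 2 · P(B_t ≥ a) for a ≥ 0. Since B_t ~ N(0, t), P(B_t ≥ 3.16) = 1 − Φ(3.16/√t) = 1 − Φ(3.16/√9.37) = 1 − Φ(1.0323). So
  P(M_{9.37} ≥ 3.16) = 2(1 − Φ(1.0323)) ≈ 0.3019.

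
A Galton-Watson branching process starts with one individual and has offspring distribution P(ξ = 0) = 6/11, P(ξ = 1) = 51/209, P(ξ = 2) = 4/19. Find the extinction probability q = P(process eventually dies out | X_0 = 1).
q = 1

Mean offspring μ = 0·6/11 + 1·51/209 + 2·4/19 = 139/209 ≤ 1. For μ ≤ 1 with offspring not concentrated at 1, the Galton-Watson process goes extinct almost surely, so q = 1.
(Algebraic check: The pgf is f(s) = 6/11 + 51/209·s + 4/19·s². The extinction probability q is the smallest fixed point of f in [0, 1]. Setting s = f(s):
  4/19·s² + (51/209 − 1)·s + 6/11 = 0
  4/19·s² − (6/11 + 4/19)·s + 6/11 = 0
which factors as (s − 1)·(4/19·s − 6/11) = 0, giving roots s = 1 and s = (6/11)/(4/19) = 57/22. Since 57/22 ≥ 1, the smallest root in [0, 1] is s = 1.)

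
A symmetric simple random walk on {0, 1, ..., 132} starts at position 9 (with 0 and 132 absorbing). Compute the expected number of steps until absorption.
E[τ | X_0 = 9] = 1107

Let v_k = E[τ | X_0 = k]. Boundary: v_0 = v_132 = 0. Recurrence: v_k = 1 + (v_{k-1} + v_{k+1})/2 for 1 ≤ k ≤ 131. The particular solution to v_k − (v_{k-1} + v_{k+1})/2 = 1 is v_k = −k^2. Adding homogeneous solution A + B k and matching boundaries gives v_k = k (132 − k). Substituting k = 9: v_9 = 9 · 123 = 1107.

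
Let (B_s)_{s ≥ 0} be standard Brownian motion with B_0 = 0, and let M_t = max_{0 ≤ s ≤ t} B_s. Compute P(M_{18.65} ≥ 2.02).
P(M_{18.65} ≥ 2.02) = 2·P(B_{18.65} ≥ 2.02) = 2(1 − Φ(2.02/√18.65)) ≈ 0.6400

By the reflection principle for Brownian motion, P(M_t ≥ a) = 2 · P(B_t ≥ a) for a ≥ 0. Since B_t ~ N(0, t), P(B_t ≥ 2.02) = 1 − Φ(2.02/√t) = 1 − Φ(2.02/√18.65) = 1 − Φ(0.4677). So
  P(M_{18.65} ≥ 2.02) = 2(1 − Φ(0.4677)) ≈ 0.6400.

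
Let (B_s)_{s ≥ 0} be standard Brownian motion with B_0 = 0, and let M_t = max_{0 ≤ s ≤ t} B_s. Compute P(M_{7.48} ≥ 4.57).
P(M_{7.48} ≥ 4.57) = 2·P(B_{7.48} ≥ 4.57) = 2(1 − Φ(4.57/√7.48)) ≈ 0.0947

By the reflection principle for Brownian motion, P(M_t ≥ a) = 2 · P(B_t ≥ a) for a ≥ 0. Since B_t ~ N(0, t), P(B_t ≥ 4.57) = 1 − Φ(4.57/√t) = 1 − Φ(4.57/√7.48) = 1 − Φ(1.6710). So
  P(M_{7.48} ≥ 4.57) = 2(1 − Φ(1.6710)) ≈ 0.0947.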